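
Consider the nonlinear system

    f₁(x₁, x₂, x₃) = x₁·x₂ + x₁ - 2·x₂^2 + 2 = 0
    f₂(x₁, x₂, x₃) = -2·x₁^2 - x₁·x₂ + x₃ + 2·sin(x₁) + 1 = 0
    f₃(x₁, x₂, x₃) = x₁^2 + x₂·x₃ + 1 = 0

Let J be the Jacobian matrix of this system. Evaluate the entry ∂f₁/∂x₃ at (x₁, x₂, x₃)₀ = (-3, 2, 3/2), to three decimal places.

0.000

∂f₁/∂x₃ = 0.
At (-3, 2, 3/2) this is 0.000.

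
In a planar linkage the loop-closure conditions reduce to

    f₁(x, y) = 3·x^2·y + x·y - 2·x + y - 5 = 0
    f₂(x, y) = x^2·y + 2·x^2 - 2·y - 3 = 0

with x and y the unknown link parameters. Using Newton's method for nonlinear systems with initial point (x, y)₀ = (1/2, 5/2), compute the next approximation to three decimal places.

At (1/2, 5/2): F = (-0.375, -6.875).
Jacobian J = [[6·x·y + y - 2, 3·x^2 + x + 1], [2·x·y + 4·x, x^2 - 2]].
At the point, J = [[8.000, 2.250], [4.500, -1.750]] (det J = -24.125).
Solving J·Δ = −F gives Δ = (0.668, -2.210).
Then the next iterate is (x, y)₁ = (1.168, 0.290).

(1.168, 0.290)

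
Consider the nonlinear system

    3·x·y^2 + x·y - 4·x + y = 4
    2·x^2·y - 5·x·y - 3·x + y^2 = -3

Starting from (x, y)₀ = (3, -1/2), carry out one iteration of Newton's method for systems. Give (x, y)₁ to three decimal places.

(1.306, -2.380)

At (3, -1/2): F = (-15.750, -7.250).
Jacobian J = [[3·y^2 + y - 4, 6·x·y + x + 1], [4·x·y - 5·y - 3, 2·x^2 - 5·x + 2·y]].
At the point, J = [[-3.750, -5.000], [-6.500, 2.000]] (det J = -40.000).
Solving J·Δ = −F gives Δ = (-1.694, -1.880).
Then the next iterate is (x, y)₁ = (1.306, -2.380).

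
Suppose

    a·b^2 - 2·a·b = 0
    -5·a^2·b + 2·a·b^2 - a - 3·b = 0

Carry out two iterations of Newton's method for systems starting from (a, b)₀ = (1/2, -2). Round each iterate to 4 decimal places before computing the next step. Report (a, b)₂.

(0.0682, -0.1211)

At (1/2, -2): F = (4.0000, 12.0000).
Jacobian J = [[b^2 - 2·b, 2·a·b - 2·a], [-10·a·b + 2·b^2 - 1, -5·a^2 + 4·a·b - 3]].
At the point, J = [[8.0000, -3.0000], [17.0000, -8.2500]] (det J = -15.0000).
Solving J·Δ = −F gives Δ = (0.2000, 1.8667).
Then the next iterate is (a, b)₁ = (0.7000, -0.1333).
Round to (0.7000, -0.1333) and repeat: F = (0.199058, 0.051361), J = [[0.284369, -1.586620], [-0.031362, -5.823240]].
Δ = (-0.6318, 0.0122), so (a, b)₂ = (0.0682, -0.1211).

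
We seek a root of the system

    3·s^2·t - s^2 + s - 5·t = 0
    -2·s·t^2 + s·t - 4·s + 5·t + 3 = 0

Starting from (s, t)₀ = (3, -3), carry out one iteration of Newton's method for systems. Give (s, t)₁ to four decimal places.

(2.3871, -1.3710)

At (3, -3): F = (-72.0000, -87.0000).
Jacobian J = [[6·s·t - 2·s + 1, 3·s^2 - 5], [-2·t^2 + t - 4, -4·s·t + s + 5]].
At the point, J = [[-59.0000, 22.0000], [-25.0000, 44.0000]] (det J = -2046.0000).
Solving J·Δ = −F gives Δ = (-0.6129, 1.6290).
Then the next iterate is (s, t)₁ = (2.3871, -1.3710).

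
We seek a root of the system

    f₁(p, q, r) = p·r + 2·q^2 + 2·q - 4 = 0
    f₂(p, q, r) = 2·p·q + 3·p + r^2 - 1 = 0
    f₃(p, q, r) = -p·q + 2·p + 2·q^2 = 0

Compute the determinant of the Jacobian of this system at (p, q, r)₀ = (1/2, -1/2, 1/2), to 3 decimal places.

-2.500

J = [[r, 4·q + 2, p], [2·q + 3, 2·p, 2·r], [-q + 2, -p + 4·q, 0]].
At the point, J = [[0.500, 0.000, 0.500], [2.000, 1.000, 1.000], [2.500, -2.500, 0.000]].
det J = -2.500.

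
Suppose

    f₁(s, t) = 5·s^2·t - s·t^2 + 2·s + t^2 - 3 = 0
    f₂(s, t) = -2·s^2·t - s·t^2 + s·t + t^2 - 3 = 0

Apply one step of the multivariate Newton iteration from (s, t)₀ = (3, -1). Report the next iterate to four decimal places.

At (3, -1): F = (-44.0000, 10.0000).
Jacobian J = [[10·s·t - t^2 + 2, 5·s^2 - 2·s·t + 2·t], [-4·s·t - t^2 + t, -2·s^2 - 2·s·t + s + 2·t]].
At the point, J = [[-29.0000, 49.0000], [10.0000, -11.0000]] (det J = -171.0000).
Solving J·Δ = −F gives Δ = (-0.0351, 0.8772).
Then the next iterate is (s, t)₁ = (2.9649, -0.1228).

(2.9649, -0.1228)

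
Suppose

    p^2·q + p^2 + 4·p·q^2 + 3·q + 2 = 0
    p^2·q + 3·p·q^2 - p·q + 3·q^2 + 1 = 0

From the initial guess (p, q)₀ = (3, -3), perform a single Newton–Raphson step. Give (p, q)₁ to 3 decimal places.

(2.979, -1.625)

At (3, -3): F = (83.000, 91.000).
Jacobian J = [[2·p·q + 2·p + 4·q^2, p^2 + 8·p·q + 3], [2·p·q + 3·q^2 - q, p^2 + 6·p·q - p + 6·q]].
At the point, J = [[24.000, -60.000], [12.000, -66.000]] (det J = -864.000).
Solving J·Δ = −F gives Δ = (-0.021, 1.375).
Then the next iterate is (p, q)₁ = (2.979, -1.625).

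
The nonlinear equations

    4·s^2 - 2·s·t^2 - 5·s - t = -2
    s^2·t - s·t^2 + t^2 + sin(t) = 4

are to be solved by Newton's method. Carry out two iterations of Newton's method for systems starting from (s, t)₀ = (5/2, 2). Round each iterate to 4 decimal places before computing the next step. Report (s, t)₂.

(1.8754, 1.2309)

At (5/2, 2): F = (-7.5000, 3.409297).
Jacobian J = [[8·s - 2·t^2 - 5, -4·s·t - 1], [2·s·t - t^2, s^2 - 2·s·t + 2·t + cos(t)]].
At the point, J = [[7.0000, -21.0000], [6.0000, -0.166147]] (det J = 124.836972).
Solving J·Δ = −F gives Δ = (-0.5835, -0.5516).
Then the next iterate is (s, t)₁ = (1.9165, 1.4484).
Round to (1.9165, 1.4484) and repeat: F = (-2.380118, 0.389761), J = [[6.136275, -12.103434], [3.453855, 1.140146]].
Δ = (-0.0411, -0.2175), so (s, t)₂ = (1.8754, 1.2309).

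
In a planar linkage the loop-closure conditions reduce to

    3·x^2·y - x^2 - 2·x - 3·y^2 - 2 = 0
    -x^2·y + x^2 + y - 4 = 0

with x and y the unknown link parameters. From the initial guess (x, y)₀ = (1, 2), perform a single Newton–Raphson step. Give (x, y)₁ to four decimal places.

(-0.5000, -0.5556)

At (1, 2): F = (-11.0000, -3.0000).
Jacobian J = [[6·x·y - 2·x - 2, 3·x^2 - 6·y], [-2·x·y + 2·x, -x^2 + 1]].
At the point, J = [[8.0000, -9.0000], [-2.0000, 0.0000]] (det J = -18.0000).
Solving J·Δ = −F gives Δ = (-1.5000, -2.5556).
Then the next iterate is (x, y)₁ = (-0.5000, -0.5556).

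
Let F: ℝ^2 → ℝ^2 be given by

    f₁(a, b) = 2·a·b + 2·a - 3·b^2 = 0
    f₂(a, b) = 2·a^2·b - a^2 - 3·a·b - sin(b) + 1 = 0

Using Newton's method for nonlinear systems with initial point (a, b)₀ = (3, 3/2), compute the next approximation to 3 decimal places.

At (3, 3/2): F = (8.250, 4.50251).
Jacobian J = [[2·b + 2, 2·a - 6·b], [4·a·b - 2·a - 3·b, 2·a^2 - 3·a - cos(b)]].
At the point, J = [[5.000, -3.000], [7.500, 8.92926]] (det J = 67.14631).
Solving J·Δ = −F gives Δ = (-1.298, 0.586).
Then the next iterate is (a, b)₁ = (1.702, 2.086).

(1.702, 2.086)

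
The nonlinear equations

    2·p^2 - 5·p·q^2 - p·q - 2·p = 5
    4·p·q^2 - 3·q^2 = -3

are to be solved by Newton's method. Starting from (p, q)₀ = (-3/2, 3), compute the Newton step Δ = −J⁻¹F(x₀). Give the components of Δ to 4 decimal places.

At (-3/2, 3): F = (74.5000, -78.0000).
Jacobian J = [[4·p - 5·q^2 - q - 2, -10·p·q - p], [4·q^2, 8·p·q - 6·q]].
At the point, J = [[-56.0000, 46.5000], [36.0000, -54.0000]] (det J = 1350.0000).
Solving J·Δ = −F gives Δ = (0.2933, -1.2489).

(0.2933, -1.2489)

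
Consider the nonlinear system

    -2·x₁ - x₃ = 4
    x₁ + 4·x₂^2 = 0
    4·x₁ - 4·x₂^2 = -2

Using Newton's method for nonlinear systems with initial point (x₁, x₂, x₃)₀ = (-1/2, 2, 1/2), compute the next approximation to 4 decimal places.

(-0.4000, 1.0250, -3.2000)

At (-1/2, 2, 1/2): F = (-3.5000, 15.5000, -16.0000).
Jacobian J = [[-2, 0, -1], [1, 8·x₂, 0], [4, -8·x₂, 0]].
At the point, J = [[-2.0000, 0.0000, -1.0000], [1.0000, 16.0000, 0.0000], [4.0000, -16.0000, 0.0000]] (det J = 80.0000).
Solving J·Δ = −F gives Δ = (0.1000, -0.9750, -3.7000).
Then the next iterate is (x₁, x₂, x₃)₁ = (-0.4000, 1.0250, -3.2000).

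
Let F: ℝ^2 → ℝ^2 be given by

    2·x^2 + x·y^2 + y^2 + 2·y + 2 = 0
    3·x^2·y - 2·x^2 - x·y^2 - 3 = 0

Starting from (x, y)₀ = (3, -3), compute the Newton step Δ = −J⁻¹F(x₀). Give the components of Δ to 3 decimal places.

At (3, -3): F = (50.000, -129.000).
Jacobian J = [[4·x + y^2, 2·x·y + 2·y + 2], [6·x·y - 4·x - y^2, 3·x^2 - 2·x·y]].
At the point, J = [[21.000, -22.000], [-75.000, 45.000]] (det J = -705.000).
Solving J·Δ = −F gives Δ = (-0.834, 1.477).

(-0.834, 1.477)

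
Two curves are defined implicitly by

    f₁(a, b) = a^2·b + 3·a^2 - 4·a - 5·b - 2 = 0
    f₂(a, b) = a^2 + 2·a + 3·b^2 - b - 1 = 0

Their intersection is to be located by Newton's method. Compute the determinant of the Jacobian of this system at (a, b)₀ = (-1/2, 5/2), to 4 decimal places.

-128.2500

J = [[2·a·b + 6·a - 4, a^2 - 5], [2·a + 2, 6·b - 1]].
At the point, J = [[-9.5000, -4.7500], [1.0000, 14.0000]].
det J = -128.2500.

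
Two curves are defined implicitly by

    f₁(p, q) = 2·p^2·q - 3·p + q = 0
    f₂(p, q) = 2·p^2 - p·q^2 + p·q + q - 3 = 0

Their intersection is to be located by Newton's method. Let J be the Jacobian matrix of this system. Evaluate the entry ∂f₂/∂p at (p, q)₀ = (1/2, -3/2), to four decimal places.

-1.7500

∂f₂/∂p = 4·p - q^2 + q.
At (1/2, -3/2) this is -1.7500.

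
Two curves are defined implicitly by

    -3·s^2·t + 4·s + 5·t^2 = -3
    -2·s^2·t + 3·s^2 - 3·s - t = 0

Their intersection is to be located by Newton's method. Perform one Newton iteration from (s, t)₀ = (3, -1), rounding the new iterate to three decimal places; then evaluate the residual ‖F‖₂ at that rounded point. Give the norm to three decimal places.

18.079

At (3, -1): F = (47.000, 37.000).
Jacobian J = [[-6·s·t + 4, -3·s^2 + 10·t], [-4·s·t + 6·s - 3, -2·s^2 - 1]].
At the point, J = [[22.000, -37.000], [27.000, -19.000]] (det J = 581.000).
Solving J·Δ = −F gives Δ = (-0.819, 0.783).
Then the next iterate is (s, t)₁ = (2.181, -0.217).
Re-evaluating at (2.181, -0.217): F = (15.05610, 10.00872), so ‖F‖₂ = 18.079.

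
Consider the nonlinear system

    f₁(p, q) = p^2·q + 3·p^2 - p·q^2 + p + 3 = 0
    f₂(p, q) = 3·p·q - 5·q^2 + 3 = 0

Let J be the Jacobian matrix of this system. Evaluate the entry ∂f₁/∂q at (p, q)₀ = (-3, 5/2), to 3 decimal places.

24.000

∂f₁/∂q = p^2 - 2·p·q.
At (-3, 5/2) this is 24.000.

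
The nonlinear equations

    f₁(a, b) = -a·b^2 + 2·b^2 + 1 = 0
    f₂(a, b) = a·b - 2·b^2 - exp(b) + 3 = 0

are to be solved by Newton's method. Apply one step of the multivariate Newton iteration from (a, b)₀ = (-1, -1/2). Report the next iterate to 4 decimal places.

(3.9231, -0.3269)

At (-1, -1/2): F = (1.7500, 2.393469).
Jacobian J = [[-b^2, -2·a·b + 4·b], [b, a - 4·b - exp(b)]].
At the point, J = [[-0.2500, -3.0000], [-0.5000, 0.393469]] (det J = -1.598367).
Solving J·Δ = −F gives Δ = (4.9231, 0.1731).
Then the next iterate is (a, b)₁ = (3.9231, -0.3269).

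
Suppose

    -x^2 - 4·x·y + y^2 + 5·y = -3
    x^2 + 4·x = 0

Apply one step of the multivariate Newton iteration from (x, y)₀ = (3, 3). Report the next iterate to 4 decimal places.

(0.9000, 22.8000)

At (3, 3): F = (-18.0000, 21.0000).
Jacobian J = [[-2·x - 4·y, -4·x + 2·y + 5], [2·x + 4, 0]].
At the point, J = [[-18.0000, -1.0000], [10.0000, 0.0000]] (det J = 10.0000).
Solving J·Δ = −F gives Δ = (-2.1000, 19.8000).
Then the next iterate is (x, y)₁ = (0.9000, 22.8000).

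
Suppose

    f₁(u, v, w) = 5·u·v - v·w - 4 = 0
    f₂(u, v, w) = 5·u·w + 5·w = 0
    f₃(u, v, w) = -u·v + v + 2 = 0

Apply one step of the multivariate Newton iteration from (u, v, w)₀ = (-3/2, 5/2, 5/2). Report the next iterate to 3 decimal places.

At (-3/2, 5/2, 5/2): F = (-29.000, -6.250, 8.250).
Jacobian J = [[5·v, 5·u - w, -v], [5·w, 0, 5·u + 5], [-v, -u + 1, 0]].
At the point, J = [[12.500, -10.000, -2.500], [12.500, 0.000, -2.500], [-2.500, 2.500, 0.000]] (det J = -62.500).
Solving J·Δ = −F gives Δ = (1.025, -2.275, 2.625).
Then the next iterate is (u, v, w)₁ = (-0.475, 0.225, 5.125).

(-0.475, 0.225, 5.125)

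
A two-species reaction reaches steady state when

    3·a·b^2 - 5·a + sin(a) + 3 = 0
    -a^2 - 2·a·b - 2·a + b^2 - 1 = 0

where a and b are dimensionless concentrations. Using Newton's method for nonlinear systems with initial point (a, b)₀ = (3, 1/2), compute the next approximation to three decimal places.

(0.978, 0.390)

At (3, 1/2): F = (-9.60888, -18.750).
Jacobian J = [[3·b^2 + cos(a) - 5, 6·a·b], [-2·a - 2·b - 2, -2·a + 2·b]].
At the point, J = [[-5.23999, 9.000], [-9.000, -5.000]] (det J = 107.19996).
Solving J·Δ = −F gives Δ = (-2.022, -0.110).
Then the next iterate is (a, b)₁ = (0.978, 0.390).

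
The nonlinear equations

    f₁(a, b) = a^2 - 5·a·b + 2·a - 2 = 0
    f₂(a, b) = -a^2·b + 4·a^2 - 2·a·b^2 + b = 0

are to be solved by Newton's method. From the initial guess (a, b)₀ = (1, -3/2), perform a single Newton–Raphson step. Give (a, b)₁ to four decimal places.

(0.5222, -0.8990)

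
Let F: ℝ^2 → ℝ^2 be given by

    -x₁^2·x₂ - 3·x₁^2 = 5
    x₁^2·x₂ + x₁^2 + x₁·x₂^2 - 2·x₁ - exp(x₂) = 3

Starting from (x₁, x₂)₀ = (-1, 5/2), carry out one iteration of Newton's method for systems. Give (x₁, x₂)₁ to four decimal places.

(-0.1481, 1.3707)

At (-1, 5/2): F = (-10.5000, -15.932494).
Jacobian J = [[-2·x₁·x₂ - 6·x₁, -x₁^2], [2·x₁·x₂ + 2·x₁ + x₂^2 - 2, x₁^2 + 2·x₁·x₂ - exp(x₂)]].
At the point, J = [[11.0000, -1.0000], [-2.7500, -16.182494]] (det J = -180.757434).
Solving J·Δ = −F gives Δ = (0.8519, -1.1293).
Then the next iterate is (x₁, x₂)₁ = (-0.1481, 1.3707).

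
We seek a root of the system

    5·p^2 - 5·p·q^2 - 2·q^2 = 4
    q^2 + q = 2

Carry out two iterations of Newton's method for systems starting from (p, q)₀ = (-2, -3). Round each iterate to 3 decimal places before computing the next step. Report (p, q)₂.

(-0.678, -2.012)

At (-2, -3): F = (88.000, 4.000).
Jacobian J = [[10·p - 5·q^2, -10·p·q - 4·q], [0, 2·q + 1]].
At the point, J = [[-65.000, -48.000], [0.000, -5.000]] (det J = 325.000).
Solving J·Δ = −F gives Δ = (0.763, 0.800).
Then the next iterate is (p, q)₁ = (-1.237, -2.200).
Round to (-1.237, -2.200) and repeat: F = (23.90625, 0.640), J = [[-36.570, -18.414], [0.000, -3.400]].
Δ = (0.559, 0.188), so (p, q)₂ = (-0.678, -2.012).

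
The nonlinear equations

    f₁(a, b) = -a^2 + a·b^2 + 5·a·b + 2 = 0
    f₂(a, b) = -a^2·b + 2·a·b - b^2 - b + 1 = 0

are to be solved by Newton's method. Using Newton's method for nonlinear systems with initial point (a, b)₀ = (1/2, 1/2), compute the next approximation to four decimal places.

At (1/2, 1/2): F = (3.1250, 0.6250).
Jacobian J = [[-2·a + b^2 + 5·b, 2·a·b + 5·a], [-2·a·b + 2·b, -a^2 + 2·a - 2·b - 1]].
At the point, J = [[1.7500, 3.0000], [0.5000, -1.2500]] (det J = -3.6875).
Solving J·Δ = −F gives Δ = (-1.5678, -0.1271).
Then the next iterate is (a, b)₁ = (-1.0678, 0.3729).

(-1.0678, 0.3729)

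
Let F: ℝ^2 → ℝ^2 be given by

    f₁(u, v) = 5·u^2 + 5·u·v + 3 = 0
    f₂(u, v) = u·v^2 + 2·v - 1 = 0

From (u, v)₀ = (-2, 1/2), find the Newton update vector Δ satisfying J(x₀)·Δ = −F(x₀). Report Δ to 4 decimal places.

(2.0000, -1.7000)

At (-2, 1/2): F = (18.0000, -0.5000).
Jacobian J = [[10·u + 5·v, 5·u], [v^2, 2·u·v + 2]].
At the point, J = [[-17.5000, -10.0000], [0.2500, 0.0000]] (det J = 2.5000).
Solving J·Δ = −F gives Δ = (2.0000, -1.7000).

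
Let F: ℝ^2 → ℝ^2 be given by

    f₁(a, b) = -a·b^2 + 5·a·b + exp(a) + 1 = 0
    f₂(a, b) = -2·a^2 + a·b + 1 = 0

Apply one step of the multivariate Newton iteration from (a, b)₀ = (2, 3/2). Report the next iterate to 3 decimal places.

At (2, 3/2): F = (18.88906, -4.000).
Jacobian J = [[-b^2 + 5·b + exp(a), -2·a·b + 5·a], [-4·a + b, a]].
At the point, J = [[12.63906, 4.000], [-6.500, 2.000]] (det J = 51.27811).
Solving J·Δ = −F gives Δ = (-1.049, -1.408).
Then the next iterate is (a, b)₁ = (0.951, 0.092).

(0.951, 0.092)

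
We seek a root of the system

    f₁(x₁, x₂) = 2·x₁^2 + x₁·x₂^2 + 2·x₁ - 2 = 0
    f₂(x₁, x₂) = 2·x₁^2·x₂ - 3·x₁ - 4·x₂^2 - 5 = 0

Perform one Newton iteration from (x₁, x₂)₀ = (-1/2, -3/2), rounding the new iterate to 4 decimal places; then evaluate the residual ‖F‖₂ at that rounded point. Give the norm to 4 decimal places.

7.1747

At (-1/2, -3/2): F = (-3.6250, -13.2500).
Jacobian J = [[4·x₁ + x₂^2 + 2, 2·x₁·x₂], [4·x₁·x₂ - 3, 2·x₁^2 - 8·x₂]].
At the point, J = [[2.2500, 1.5000], [0.0000, 12.5000]] (det J = 28.1250).
Solving J·Δ = −F gives Δ = (0.9044, 1.0600).
Then the next iterate is (x₁, x₂)₁ = (0.4044, -0.4400).
Re-evaluating at (0.4044, -0.4400): F = (-0.785829, -7.131515), so ‖F‖₂ = 7.1747.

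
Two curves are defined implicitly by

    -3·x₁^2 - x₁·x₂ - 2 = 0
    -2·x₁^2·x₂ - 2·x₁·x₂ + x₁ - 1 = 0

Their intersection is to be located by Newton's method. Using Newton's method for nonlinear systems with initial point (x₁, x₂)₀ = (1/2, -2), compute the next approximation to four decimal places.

(-0.1458, -4.2083)

At (1/2, -2): F = (-1.7500, 2.5000).
Jacobian J = [[-6·x₁ - x₂, -x₁], [-4·x₁·x₂ - 2·x₂ + 1, -2·x₁^2 - 2·x₁]].
At the point, J = [[-1.0000, -0.5000], [9.0000, -1.5000]] (det J = 6.0000).
Solving J·Δ = −F gives Δ = (-0.6458, -2.2083).
Then the next iterate is (x₁, x₂)₁ = (-0.1458, -4.2083).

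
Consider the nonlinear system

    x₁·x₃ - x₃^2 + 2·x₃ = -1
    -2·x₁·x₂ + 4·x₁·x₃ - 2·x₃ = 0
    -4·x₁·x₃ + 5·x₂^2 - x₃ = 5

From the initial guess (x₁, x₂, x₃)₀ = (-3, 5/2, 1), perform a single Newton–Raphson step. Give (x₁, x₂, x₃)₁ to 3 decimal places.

At (-3, 5/2, 1): F = (-1.000, 1.000, 37.250).
Jacobian J = [[x₃, 0, x₁ - 2·x₃ + 2], [-2·x₂ + 4·x₃, -2·x₁, 4·x₁ - 2], [-4·x₃, 10·x₂, -4·x₁ - 1]].
At the point, J = [[1.000, 0.000, -3.000], [-1.000, 6.000, -14.000], [-4.000, 25.000, 11.000]] (det J = 419.000).
Solving J·Δ = −F gives Δ = (-0.428, -1.349, -0.476).
Then the next iterate is (x₁, x₂, x₃)₁ = (-3.428, 1.151, 0.524).

(-3.428, 1.151, 0.524)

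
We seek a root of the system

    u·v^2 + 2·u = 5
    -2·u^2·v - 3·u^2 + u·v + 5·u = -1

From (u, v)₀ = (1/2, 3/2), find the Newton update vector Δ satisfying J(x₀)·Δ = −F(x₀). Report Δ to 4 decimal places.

(-5.5000, 17.5000)

At (1/2, 3/2): F = (-2.8750, 2.7500).
Jacobian J = [[v^2 + 2, 2·u·v], [-4·u·v - 6·u + v + 5, -2·u^2 + u]].
At the point, J = [[4.2500, 1.5000], [0.5000, 0.0000]] (det J = -0.7500).
Solving J·Δ = −F gives Δ = (-5.5000, 17.5000).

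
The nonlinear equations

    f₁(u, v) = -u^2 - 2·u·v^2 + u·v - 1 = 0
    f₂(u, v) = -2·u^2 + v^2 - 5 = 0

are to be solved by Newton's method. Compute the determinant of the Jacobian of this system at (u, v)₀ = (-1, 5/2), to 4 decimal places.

-76.0000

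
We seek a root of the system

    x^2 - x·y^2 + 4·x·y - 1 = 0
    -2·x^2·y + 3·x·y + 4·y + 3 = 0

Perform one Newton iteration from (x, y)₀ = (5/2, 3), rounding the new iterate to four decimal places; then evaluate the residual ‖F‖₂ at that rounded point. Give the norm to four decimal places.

12.9720

At (5/2, 3): F = (12.7500, 0.0000).
Jacobian J = [[2·x - y^2 + 4·y, -2·x·y + 4·x], [-4·x·y + 3·y, -2·x^2 + 3·x + 4]].
At the point, J = [[8.0000, -5.0000], [-21.0000, -1.0000]] (det J = -113.0000).
Solving J·Δ = −F gives Δ = (-0.1128, 2.3695).
Then the next iterate is (x, y)₁ = (2.3872, 5.3695).
Re-evaluating at (2.3872, 5.3695): F = (-12.855624, 1.733616), so ‖F‖₂ = 12.9720.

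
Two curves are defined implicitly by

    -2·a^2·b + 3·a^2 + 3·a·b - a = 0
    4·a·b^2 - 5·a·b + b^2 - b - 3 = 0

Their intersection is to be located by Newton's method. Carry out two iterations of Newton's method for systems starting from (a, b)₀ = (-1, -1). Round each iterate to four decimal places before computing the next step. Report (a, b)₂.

(-0.7494, 1.1178)

At (-1, -1): F = (9.0000, -10.0000).
Jacobian J = [[-4·a·b + 6·a + 3·b - 1, -2·a^2 + 3·a], [4·b^2 - 5·b, 8·a·b - 5·a + 2·b - 1]].
At the point, J = [[-14.0000, -5.0000], [9.0000, 10.0000]] (det J = -95.0000).
Solving J·Δ = −F gives Δ = (0.4211, 0.6211).
Then the next iterate is (a, b)₁ = (-0.5789, -0.3789).
Round to (-0.5789, -0.3789) and repeat: F = (2.496269, -3.906700), J = [[-6.487481, -2.406950], [2.468761, 2.891462]].
Δ = (-0.1705, 1.4967), so (a, b)₂ = (-0.7494, 1.1178).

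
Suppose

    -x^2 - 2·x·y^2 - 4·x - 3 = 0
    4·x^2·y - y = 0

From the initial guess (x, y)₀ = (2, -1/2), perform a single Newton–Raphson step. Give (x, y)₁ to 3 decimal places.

(-0.199, -1.173)

At (2, -1/2): F = (-16.000, -7.500).
Jacobian J = [[-2·x - 2·y^2 - 4, -4·x·y], [8·x·y, 4·x^2 - 1]].
At the point, J = [[-8.500, 4.000], [-8.000, 15.000]] (det J = -95.500).
Solving J·Δ = −F gives Δ = (-2.199, -0.673).
Then the next iterate is (x, y)₁ = (-0.199, -1.173).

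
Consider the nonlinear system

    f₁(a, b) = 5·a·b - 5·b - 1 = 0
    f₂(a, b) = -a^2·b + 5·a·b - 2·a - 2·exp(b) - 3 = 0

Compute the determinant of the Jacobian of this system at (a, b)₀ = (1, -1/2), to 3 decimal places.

J = [[5·b, 5·a - 5], [-2·a·b + 5·b - 2, -a^2 + 5·a - 2·exp(b)]].
At the point, J = [[-2.500, 0.000], [-3.500, 2.78694]].
det J = -6.967.

-6.967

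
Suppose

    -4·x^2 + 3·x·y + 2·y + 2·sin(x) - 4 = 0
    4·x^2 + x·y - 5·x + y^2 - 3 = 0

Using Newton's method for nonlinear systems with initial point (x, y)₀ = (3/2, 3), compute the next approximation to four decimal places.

At (3/2, 3): F = (8.494990, 12.0000).
Jacobian J = [[-8·x + 3·y + 2·cos(x), 3·x + 2], [8·x + y - 5, x + 2·y]].
At the point, J = [[-2.858526, 6.5000], [10.0000, 7.5000]] (det J = -86.438942).
Solving J·Δ = −F gives Δ = (-0.1653, -1.3796).
Then the next iterate is (x, y)₁ = (1.3347, 1.6204).

(1.3347, 1.6204)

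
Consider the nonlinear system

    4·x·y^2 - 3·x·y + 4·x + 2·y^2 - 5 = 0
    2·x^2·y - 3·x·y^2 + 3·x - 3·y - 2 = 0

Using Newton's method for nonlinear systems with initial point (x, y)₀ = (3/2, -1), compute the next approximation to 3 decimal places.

At (3/2, -1): F = (13.500, -3.500).
Jacobian J = [[4·y^2 - 3·y + 4, 8·x·y - 3·x + 4·y], [4·x·y - 3·y^2 + 3, 2·x^2 - 6·x·y - 3]].
At the point, J = [[11.000, -20.500], [-6.000, 10.500]] (det J = -7.500).
Solving J·Δ = −F gives Δ = (9.333, 5.667).
Then the next iterate is (x, y)₁ = (10.833, 4.667).

(10.833, 4.667)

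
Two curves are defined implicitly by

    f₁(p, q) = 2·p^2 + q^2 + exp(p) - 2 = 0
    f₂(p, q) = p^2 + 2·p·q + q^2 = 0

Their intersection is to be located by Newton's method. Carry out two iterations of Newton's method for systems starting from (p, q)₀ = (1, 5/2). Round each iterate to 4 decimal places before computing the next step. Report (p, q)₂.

At (1, 5/2): F = (8.968282, 12.2500).
Jacobian J = [[4·p + exp(p), 2·q], [2·p + 2·q, 2·p + 2·q]].
At the point, J = [[6.718282, 5.0000], [7.0000, 7.0000]] (det J = 12.027973).
Solving J·Δ = −F gives Δ = (-0.1270, -1.6230).
Then the next iterate is (p, q)₁ = (0.8730, 0.8770).
Round to (0.8730, 0.8770) and repeat: F = (2.687469, 3.0625), J = [[5.886082, 1.7540], [3.5000, 3.5000]].
Δ = (-0.2790, -0.5960), so (p, q)₂ = (0.5940, 0.2810).

(0.5940, 0.2810)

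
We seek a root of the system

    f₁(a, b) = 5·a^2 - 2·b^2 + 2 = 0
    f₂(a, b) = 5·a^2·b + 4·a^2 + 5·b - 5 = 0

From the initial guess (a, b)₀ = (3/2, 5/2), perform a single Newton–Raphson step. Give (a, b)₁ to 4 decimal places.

(0.8794, 1.6442)

At (3/2, 5/2): F = (0.7500, 44.6250).
Jacobian J = [[10·a, -4·b], [10·a·b + 8·a, 5·a^2 + 5]].
At the point, J = [[15.0000, -10.0000], [49.5000, 16.2500]] (det J = 738.7500).
Solving J·Δ = −F gives Δ = (-0.6206, -0.8558).
Then the next iterate is (a, b)₁ = (0.8794, 1.6442).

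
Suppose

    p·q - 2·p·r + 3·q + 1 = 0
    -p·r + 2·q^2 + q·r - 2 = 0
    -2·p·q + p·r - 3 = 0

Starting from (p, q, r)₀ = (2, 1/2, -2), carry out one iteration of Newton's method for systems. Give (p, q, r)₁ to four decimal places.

(1.0000, -1.1667, -2.3333)

At (2, 1/2, -2): F = (11.5000, 1.5000, -9.0000).
Jacobian J = [[q - 2·r, p + 3, -2·p], [-r, 4·q + r, -p + q], [-2·q + r, -2·p, p]].
At the point, J = [[4.5000, 5.0000, -4.0000], [2.0000, 0.0000, -1.5000], [-3.0000, -4.0000, 2.0000]] (det J = 7.5000).
Solving J·Δ = −F gives Δ = (-1.0000, -1.6667, -0.3333).
Then the next iterate is (p, q, r)₁ = (1.0000, -1.1667, -2.3333).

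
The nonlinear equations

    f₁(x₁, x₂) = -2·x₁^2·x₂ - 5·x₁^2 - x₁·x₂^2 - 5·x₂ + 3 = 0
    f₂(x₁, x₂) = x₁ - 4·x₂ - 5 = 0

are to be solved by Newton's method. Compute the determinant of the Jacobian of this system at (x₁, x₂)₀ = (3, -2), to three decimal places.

51.000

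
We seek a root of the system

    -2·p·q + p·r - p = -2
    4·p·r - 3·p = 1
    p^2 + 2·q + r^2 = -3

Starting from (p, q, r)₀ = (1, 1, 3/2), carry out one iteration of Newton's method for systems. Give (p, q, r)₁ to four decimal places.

(3.7000, -2.0375, -1.0250)

At (1, 1, 3/2): F = (0.5000, 2.0000, 8.2500).
Jacobian J = [[-2·q + r - 1, -2·p, p], [4·r - 3, 0, 4·p], [2·p, 2, 2·r]].
At the point, J = [[-1.5000, -2.0000, 1.0000], [3.0000, 0.0000, 4.0000], [2.0000, 2.0000, 3.0000]] (det J = 20.0000).
Solving J·Δ = −F gives Δ = (2.7000, -3.0375, -2.5250).
Then the next iterate is (p, q, r)₁ = (3.7000, -2.0375, -1.0250).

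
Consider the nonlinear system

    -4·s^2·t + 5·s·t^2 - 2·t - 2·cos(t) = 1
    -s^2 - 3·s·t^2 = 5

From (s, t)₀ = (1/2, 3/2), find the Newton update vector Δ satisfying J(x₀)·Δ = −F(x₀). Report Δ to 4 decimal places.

At (1/2, 3/2): F = (-0.016474, -8.6250).
Jacobian J = [[-8·s·t + 5·t^2, -4·s^2 + 10·s·t + 2·sin(t) - 2], [-2·s - 3·t^2, -6·s·t]].
At the point, J = [[5.2500, 6.494990], [-7.7500, -4.5000]] (det J = 26.711172).
Solving J·Δ = −F gives Δ = (-2.1000, 1.7000).

(-2.1000, 1.7000)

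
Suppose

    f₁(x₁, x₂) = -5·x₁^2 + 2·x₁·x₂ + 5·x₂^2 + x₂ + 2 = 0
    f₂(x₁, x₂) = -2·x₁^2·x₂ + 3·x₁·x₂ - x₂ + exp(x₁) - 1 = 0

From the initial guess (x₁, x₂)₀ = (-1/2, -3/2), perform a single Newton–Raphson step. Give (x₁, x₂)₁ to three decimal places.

(-0.266, -0.669)

At (-1/2, -3/2): F = (12.000, 4.10653).
Jacobian J = [[-10·x₁ + 2·x₂, 2·x₁ + 10·x₂ + 1], [-4·x₁·x₂ + 3·x₂ + exp(x₁), -2·x₁^2 + 3·x₁ - 1]].
At the point, J = [[2.000, -15.000], [-6.89347, -3.000]] (det J = -109.40204).
Solving J·Δ = −F gives Δ = (0.234, 0.831).
Then the next iterate is (x₁, x₂)₁ = (-0.266, -0.669).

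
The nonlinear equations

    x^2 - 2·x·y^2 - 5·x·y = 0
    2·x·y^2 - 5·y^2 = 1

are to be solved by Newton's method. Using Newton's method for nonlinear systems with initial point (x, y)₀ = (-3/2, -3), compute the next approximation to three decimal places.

At (-3/2, -3): F = (6.750, -73.000).
Jacobian J = [[2·x - 2·y^2 - 5·y, -4·x·y - 5·x], [2·y^2, 4·x·y - 10·y]].
At the point, J = [[-6.000, -10.500], [18.000, 48.000]] (det J = -99.000).
Solving J·Δ = −F gives Δ = (-4.470, 3.197).
Then the next iterate is (x, y)₁ = (-5.970, 0.197).

(-5.970, 0.197)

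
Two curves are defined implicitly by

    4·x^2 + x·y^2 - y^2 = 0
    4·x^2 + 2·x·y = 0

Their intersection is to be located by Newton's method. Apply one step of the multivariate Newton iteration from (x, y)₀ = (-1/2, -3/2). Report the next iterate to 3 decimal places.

At (-1/2, -3/2): F = (-2.375, 2.500).
Jacobian J = [[8·x + y^2, 2·x·y - 2·y], [8·x + 2·y, 2·x]].
At the point, J = [[-1.750, 4.500], [-7.000, -1.000]] (det J = 33.250).
Solving J·Δ = −F gives Δ = (0.267, 0.632).
Then the next iterate is (x, y)₁ = (-0.233, -0.868).

(-0.233, -0.868)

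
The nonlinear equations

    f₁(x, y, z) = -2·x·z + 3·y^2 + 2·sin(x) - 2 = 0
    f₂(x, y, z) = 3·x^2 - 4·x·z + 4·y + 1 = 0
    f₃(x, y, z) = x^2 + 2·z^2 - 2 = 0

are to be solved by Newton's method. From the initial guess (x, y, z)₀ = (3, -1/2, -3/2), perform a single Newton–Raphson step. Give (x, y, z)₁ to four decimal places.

(-0.0553, 3.4158, -2.6386)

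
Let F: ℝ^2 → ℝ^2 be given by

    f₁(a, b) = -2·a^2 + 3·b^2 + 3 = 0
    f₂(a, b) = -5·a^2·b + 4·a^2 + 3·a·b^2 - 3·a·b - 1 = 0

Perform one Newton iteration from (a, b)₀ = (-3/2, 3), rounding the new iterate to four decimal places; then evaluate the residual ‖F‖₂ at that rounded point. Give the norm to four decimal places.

13.8204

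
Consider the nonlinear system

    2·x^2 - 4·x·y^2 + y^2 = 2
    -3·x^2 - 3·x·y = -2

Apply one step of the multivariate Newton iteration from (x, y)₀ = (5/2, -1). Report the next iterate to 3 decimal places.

(1.592, -0.781)

At (5/2, -1): F = (1.500, -9.250).
Jacobian J = [[4·x - 4·y^2, -8·x·y + 2·y], [-6·x - 3·y, -3·x]].
At the point, J = [[6.000, 18.000], [-12.000, -7.500]] (det J = 171.000).
Solving J·Δ = −F gives Δ = (-0.908, 0.219).
Then the next iterate is (x, y)₁ = (1.592, -0.781).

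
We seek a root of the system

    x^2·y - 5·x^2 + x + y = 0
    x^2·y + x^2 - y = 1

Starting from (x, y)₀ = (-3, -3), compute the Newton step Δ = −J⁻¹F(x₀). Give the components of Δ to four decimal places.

(1.7059, -0.5588)

At (-3, -3): F = (-78.0000, -16.0000).
Jacobian J = [[2·x·y - 10·x + 1, x^2 + 1], [2·x·y + 2·x, x^2 - 1]].
At the point, J = [[49.0000, 10.0000], [12.0000, 8.0000]] (det J = 272.0000).
Solving J·Δ = −F gives Δ = (1.7059, -0.5588).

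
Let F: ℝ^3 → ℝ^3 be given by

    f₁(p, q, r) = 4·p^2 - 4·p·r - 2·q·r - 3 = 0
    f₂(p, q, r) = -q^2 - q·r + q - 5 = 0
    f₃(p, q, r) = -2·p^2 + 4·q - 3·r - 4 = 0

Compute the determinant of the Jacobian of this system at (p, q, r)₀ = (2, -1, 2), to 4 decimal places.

J = [[8·p - 4·r, -2·r, -4·p - 2·q], [0, -2·q - r + 1, -q], [-4·p, 4, -3]].
At the point, J = [[8.0000, -4.0000, -6.0000], [0.0000, 1.0000, 1.0000], [-8.0000, 4.0000, -3.0000]].
det J = -72.0000.

-72.0000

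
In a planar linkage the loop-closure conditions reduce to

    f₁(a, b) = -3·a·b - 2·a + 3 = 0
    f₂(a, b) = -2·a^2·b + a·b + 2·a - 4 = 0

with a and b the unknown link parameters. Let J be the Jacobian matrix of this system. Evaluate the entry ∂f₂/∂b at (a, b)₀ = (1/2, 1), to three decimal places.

∂f₂/∂b = -2·a^2 + a.
At (1/2, 1) this is 0.000.

0.000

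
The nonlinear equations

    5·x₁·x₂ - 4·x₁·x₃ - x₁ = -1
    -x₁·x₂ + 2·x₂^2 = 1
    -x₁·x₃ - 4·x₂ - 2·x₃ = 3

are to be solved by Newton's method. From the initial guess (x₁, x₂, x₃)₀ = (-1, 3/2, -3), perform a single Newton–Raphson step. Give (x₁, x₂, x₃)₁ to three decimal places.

At (-1, 3/2, -3): F = (-17.500, 5.000, -6.000).
Jacobian J = [[5·x₂ - 4·x₃ - 1, 5·x₁, -4·x₁], [-x₂, -x₁ + 4·x₂, 0], [-x₃, -4, -x₁ - 2]].
At the point, J = [[18.500, -5.000, 4.000], [-1.500, 7.000, 0.000], [3.000, -4.000, -1.000]] (det J = -182.000).
Solving J·Δ = −F gives Δ = (1.019, -0.496, -0.959).
Then the next iterate is (x₁, x₂, x₃)₁ = (0.019, 1.004, -3.959).

(0.019, 1.004, -3.959)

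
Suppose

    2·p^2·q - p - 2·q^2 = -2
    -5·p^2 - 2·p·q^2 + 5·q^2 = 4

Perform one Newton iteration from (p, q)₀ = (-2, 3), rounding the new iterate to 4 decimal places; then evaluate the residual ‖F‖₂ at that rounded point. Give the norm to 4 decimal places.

15.3588

At (-2, 3): F = (10.0000, 57.0000).
Jacobian J = [[4·p·q - 1, 2·p^2 - 4·q], [-10·p - 2·q^2, -4·p·q + 10·q]].
At the point, J = [[-25.0000, -4.0000], [2.0000, 54.0000]] (det J = -1342.0000).
Solving J·Δ = −F gives Δ = (0.5723, -1.0768).
Then the next iterate is (p, q)₁ = (-1.4277, 1.9232).
Re-evaluating at (-1.4277, 1.9232): F = (3.870526, 14.863118), so ‖F‖₂ = 15.3588.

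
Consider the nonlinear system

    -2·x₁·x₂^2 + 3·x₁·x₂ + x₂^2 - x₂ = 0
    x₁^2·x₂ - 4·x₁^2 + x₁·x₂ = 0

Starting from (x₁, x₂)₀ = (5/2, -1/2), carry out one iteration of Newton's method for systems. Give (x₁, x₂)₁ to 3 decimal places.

At (5/2, -1/2): F = (-4.250, -29.375).
Jacobian J = [[-2·x₂^2 + 3·x₂, -4·x₁·x₂ + 3·x₁ + 2·x₂ - 1], [2·x₁·x₂ - 8·x₁ + x₂, x₁^2 + x₁]].
At the point, J = [[-2.000, 10.500], [-23.000, 8.750]] (det J = 224.000).
Solving J·Δ = −F gives Δ = (-1.211, 0.174).
Then the next iterate is (x₁, x₂)₁ = (1.289, -0.326).

(1.289, -0.326)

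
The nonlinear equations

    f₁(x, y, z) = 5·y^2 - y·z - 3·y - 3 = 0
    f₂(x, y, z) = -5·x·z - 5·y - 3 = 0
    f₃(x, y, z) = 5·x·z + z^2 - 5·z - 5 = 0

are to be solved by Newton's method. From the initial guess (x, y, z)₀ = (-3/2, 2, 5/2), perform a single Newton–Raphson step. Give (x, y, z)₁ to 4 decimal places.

(-18.3975, -2.8500, -29.6625)

At (-3/2, 2, 5/2): F = (6.0000, 5.7500, -30.0000).
Jacobian J = [[0, 10·y - z - 3, -y], [-5·z, -5, -5·x], [5·z, 0, 5·x + 2·z - 5]].
At the point, J = [[0.0000, 14.5000, -2.0000], [-12.5000, -5.0000, 7.5000], [12.5000, 0.0000, -7.5000]] (det J = -125.0000).
Solving J·Δ = −F gives Δ = (-16.8975, -4.8500, -32.1625).
Then the next iterate is (x, y, z)₁ = (-18.3975, -2.8500, -29.6625).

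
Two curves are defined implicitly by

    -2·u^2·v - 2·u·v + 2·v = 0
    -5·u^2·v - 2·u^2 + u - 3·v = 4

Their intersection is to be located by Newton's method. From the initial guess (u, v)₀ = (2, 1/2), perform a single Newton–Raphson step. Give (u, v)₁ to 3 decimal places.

At (2, 1/2): F = (-5.000, -21.500).
Jacobian J = [[-4·u·v - 2·v, -2·u^2 - 2·u + 2], [-10·u·v - 4·u + 1, -5·u^2 - 3]].
At the point, J = [[-5.000, -10.000], [-17.000, -23.000]] (det J = -55.000).
Solving J·Δ = −F gives Δ = (-1.818, 0.409).
Then the next iterate is (u, v)₁ = (0.182, 0.909).

(0.182, 0.909)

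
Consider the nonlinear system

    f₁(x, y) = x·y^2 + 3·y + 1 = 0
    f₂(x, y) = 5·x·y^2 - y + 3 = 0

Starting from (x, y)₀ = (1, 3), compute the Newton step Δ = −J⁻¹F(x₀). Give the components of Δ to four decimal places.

At (1, 3): F = (19.0000, 45.0000).
Jacobian J = [[y^2, 2·x·y + 3], [5·y^2, 10·x·y - 1]].
At the point, J = [[9.0000, 9.0000], [45.0000, 29.0000]] (det J = -144.0000).
Solving J·Δ = −F gives Δ = (1.0139, -3.1250).

(1.0139, -3.1250)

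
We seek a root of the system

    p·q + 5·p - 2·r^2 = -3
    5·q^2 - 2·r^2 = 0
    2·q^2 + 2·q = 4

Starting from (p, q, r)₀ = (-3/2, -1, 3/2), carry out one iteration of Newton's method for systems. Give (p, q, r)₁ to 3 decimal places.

(4.750, -3.000, 4.917)

At (-3/2, -1, 3/2): F = (-7.500, 0.500, -4.000).
Jacobian J = [[q + 5, p, -4·r], [0, 10·q, -4·r], [0, 4·q + 2, 0]].
At the point, J = [[4.000, -1.500, -6.000], [0.000, -10.000, -6.000], [0.000, -2.000, 0.000]] (det J = -48.000).
Solving J·Δ = −F gives Δ = (6.250, -2.000, 3.417).
Then the next iterate is (p, q, r)₁ = (4.750, -3.000, 4.917).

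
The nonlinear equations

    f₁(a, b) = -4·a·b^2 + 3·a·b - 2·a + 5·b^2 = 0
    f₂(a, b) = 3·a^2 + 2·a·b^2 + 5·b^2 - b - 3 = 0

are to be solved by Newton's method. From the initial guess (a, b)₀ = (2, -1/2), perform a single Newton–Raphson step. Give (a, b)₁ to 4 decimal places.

(1.5815, 0.1519)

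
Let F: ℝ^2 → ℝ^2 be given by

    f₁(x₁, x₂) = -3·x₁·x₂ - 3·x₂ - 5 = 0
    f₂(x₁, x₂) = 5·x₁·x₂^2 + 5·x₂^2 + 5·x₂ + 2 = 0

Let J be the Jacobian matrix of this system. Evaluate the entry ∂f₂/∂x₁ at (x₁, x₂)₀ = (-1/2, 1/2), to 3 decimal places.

1.250

∂f₂/∂x₁ = 5·x₂^2.
At (-1/2, 1/2) this is 1.250.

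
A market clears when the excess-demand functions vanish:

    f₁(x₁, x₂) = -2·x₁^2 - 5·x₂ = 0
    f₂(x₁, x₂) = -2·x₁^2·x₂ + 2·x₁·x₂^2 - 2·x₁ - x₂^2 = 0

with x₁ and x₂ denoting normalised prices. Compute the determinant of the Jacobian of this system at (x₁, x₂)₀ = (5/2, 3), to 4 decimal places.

-185.0000

J = [[-4·x₁, -5], [-4·x₁·x₂ + 2·x₂^2 - 2, -2·x₁^2 + 4·x₁·x₂ - 2·x₂]].
At the point, J = [[-10.0000, -5.0000], [-14.0000, 11.5000]].
det J = -185.0000.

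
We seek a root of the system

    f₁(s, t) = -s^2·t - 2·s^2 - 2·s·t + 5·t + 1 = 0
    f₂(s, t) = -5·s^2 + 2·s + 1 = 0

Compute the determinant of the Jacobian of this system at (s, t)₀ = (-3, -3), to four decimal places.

-64.0000

J = [[-2·s·t - 4·s - 2·t, -s^2 - 2·s + 5], [-10·s + 2, 0]].
At the point, J = [[0.0000, 2.0000], [32.0000, 0.0000]].
det J = -64.0000.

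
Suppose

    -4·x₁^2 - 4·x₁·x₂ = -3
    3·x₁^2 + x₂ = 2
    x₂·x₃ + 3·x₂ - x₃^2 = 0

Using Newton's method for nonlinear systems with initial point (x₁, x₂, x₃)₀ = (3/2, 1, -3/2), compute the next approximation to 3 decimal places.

(0.908, 0.579, -1.155)

At (3/2, 1, -3/2): F = (-12.000, 5.750, -0.750).
Jacobian J = [[-8·x₁ - 4·x₂, -4·x₁, 0], [6·x₁, 1, 0], [0, x₃ + 3, x₂ - 2·x₃]].
At the point, J = [[-16.000, -6.000, 0.000], [9.000, 1.000, 0.000], [0.000, 1.500, 4.000]] (det J = 152.000).
Solving J·Δ = −F gives Δ = (-0.592, -0.421, 0.345).
Then the next iterate is (x₁, x₂, x₃)₁ = (0.908, 0.579, -1.155).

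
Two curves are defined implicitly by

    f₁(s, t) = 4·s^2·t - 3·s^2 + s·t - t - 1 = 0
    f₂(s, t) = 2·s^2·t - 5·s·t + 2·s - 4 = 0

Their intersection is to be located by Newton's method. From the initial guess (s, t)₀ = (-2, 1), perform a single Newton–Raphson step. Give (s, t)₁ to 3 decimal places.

At (-2, 1): F = (0.000, 10.000).
Jacobian J = [[8·s·t - 6·s + t, 4·s^2 + s - 1], [4·s·t - 5·t + 2, 2·s^2 - 5·s]].
At the point, J = [[-3.000, 13.000], [-11.000, 18.000]] (det J = 89.000).
Solving J·Δ = −F gives Δ = (1.461, 0.337).
Then the next iterate is (s, t)₁ = (-0.539, 1.337).

(-0.539, 1.337)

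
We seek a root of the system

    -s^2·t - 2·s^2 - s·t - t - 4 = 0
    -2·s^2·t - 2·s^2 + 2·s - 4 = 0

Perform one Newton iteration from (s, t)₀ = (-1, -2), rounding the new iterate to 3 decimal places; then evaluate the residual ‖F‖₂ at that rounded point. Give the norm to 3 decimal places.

At (-1, -2): F = (-4.000, -4.000).
Jacobian J = [[-2·s·t - 4·s - t, -s^2 - s - 1], [-4·s·t - 4·s + 2, -2·s^2]].
At the point, J = [[2.000, -1.000], [-2.000, -2.000]] (det J = -6.000).
Solving J·Δ = −F gives Δ = (0.667, -2.667).
Then the next iterate is (s, t)₁ = (-0.333, -4.667).
Re-evaluating at (-0.333, -4.667): F = (-0.59137, -3.85274), so ‖F‖₂ = 3.898.

3.898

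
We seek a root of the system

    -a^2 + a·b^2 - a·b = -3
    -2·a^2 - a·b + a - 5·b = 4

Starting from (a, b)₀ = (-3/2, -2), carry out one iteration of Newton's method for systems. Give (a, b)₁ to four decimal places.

(-0.9811, -1.5227)

At (-3/2, -2): F = (-8.2500, -3.0000).
Jacobian J = [[-2·a + b^2 - b, 2·a·b - a], [-4·a - b + 1, -a - 5]].
At the point, J = [[9.0000, 7.5000], [9.0000, -3.5000]] (det J = -99.0000).
Solving J·Δ = −F gives Δ = (0.5189, 0.4773).
Then the next iterate is (a, b)₁ = (-0.9811, -1.5227).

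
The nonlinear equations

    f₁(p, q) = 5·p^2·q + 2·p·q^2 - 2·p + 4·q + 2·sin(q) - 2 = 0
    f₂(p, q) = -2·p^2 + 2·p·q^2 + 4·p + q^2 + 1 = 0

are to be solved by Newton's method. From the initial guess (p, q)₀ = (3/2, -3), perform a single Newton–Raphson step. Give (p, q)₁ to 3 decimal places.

At (3/2, -3): F = (-24.03224, 38.500).
Jacobian J = [[10·p·q + 2·q^2 - 2, 5·p^2 + 4·p·q + 2·cos(q) + 4], [-4·p + 2·q^2 + 4, 4·p·q + 2·q]].
At the point, J = [[-29.000, -4.72998], [16.000, -24.000]] (det J = 771.67976).
Solving J·Δ = −F gives Δ = (-0.983, 0.949).
Then the next iterate is (p, q)₁ = (0.517, -2.051).

(0.517, -2.051)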